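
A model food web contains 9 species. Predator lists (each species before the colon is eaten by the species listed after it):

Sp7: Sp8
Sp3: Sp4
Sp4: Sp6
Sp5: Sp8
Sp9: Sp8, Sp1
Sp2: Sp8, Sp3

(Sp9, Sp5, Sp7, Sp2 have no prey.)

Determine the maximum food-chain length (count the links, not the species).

3 links

One longest chain: Sp2 → Sp3 → Sp4 → Sp6.
It has 4 species and 3 links.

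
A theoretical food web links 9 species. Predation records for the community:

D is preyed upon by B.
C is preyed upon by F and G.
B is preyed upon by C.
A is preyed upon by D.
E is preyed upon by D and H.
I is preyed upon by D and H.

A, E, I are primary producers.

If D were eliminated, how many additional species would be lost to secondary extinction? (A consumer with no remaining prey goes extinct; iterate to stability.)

Remove D.
Round 1: B (all prey gone) → extinct.
Round 2: C (all prey gone) → extinct.
Round 3: G (all prey gone), F (all prey gone) → extinct.
No further losses. Total secondary extinctions: 4.

4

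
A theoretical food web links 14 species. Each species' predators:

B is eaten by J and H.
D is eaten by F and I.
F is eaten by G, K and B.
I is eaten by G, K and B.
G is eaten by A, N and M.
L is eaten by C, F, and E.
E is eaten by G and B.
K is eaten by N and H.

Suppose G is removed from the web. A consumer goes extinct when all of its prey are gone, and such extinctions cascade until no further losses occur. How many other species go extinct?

Remove G.
Round 1: M (all prey gone), A (all prey gone) → extinct.
No further losses. Total secondary extinctions: 2.

2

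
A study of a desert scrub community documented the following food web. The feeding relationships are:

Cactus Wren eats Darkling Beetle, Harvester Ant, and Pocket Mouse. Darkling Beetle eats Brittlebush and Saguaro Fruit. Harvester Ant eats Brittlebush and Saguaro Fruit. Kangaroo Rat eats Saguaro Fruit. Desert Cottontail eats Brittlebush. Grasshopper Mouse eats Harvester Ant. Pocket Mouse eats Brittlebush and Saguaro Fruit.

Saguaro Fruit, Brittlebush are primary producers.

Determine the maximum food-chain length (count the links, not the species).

One longest chain: Saguaro Fruit → Darkling Beetle → Cactus Wren.
It has 3 species and 2 links.

2 links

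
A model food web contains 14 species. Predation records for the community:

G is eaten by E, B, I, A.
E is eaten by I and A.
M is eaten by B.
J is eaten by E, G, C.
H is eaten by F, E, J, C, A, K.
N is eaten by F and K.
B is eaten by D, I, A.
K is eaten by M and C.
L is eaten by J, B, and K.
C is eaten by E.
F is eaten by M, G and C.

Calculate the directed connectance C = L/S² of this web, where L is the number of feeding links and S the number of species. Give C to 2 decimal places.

C = 0.15

The web has S = 14 species and L = 30 feeding links.
C = L / S² = 30 / 196 = 0.1531 ≈ 0.15.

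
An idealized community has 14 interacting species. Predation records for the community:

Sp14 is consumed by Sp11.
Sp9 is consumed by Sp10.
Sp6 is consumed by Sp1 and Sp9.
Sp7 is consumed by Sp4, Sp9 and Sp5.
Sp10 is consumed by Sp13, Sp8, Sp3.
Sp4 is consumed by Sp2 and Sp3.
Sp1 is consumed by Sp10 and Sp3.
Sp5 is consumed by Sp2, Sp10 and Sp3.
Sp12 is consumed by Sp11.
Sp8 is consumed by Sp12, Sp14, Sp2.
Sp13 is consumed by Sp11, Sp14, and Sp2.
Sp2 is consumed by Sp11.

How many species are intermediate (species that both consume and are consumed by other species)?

Intermediate species (has both prey and predators): Sp4, Sp1, Sp9, Sp5, Sp10, Sp13, Sp8, Sp2, Sp12, Sp14.
Count: 10.

10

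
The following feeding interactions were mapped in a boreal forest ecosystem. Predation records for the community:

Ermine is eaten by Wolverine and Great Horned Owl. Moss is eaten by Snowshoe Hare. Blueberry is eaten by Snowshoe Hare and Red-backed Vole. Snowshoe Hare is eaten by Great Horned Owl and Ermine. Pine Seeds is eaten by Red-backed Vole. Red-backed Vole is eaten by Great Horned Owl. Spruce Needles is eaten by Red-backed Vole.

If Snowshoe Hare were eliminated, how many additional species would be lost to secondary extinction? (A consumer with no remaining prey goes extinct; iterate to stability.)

Remove Snowshoe Hare.
Round 1: Ermine (all prey gone) → extinct.
Round 2: Wolverine (all prey gone) → extinct.
No further losses. Total secondary extinctions: 2.

2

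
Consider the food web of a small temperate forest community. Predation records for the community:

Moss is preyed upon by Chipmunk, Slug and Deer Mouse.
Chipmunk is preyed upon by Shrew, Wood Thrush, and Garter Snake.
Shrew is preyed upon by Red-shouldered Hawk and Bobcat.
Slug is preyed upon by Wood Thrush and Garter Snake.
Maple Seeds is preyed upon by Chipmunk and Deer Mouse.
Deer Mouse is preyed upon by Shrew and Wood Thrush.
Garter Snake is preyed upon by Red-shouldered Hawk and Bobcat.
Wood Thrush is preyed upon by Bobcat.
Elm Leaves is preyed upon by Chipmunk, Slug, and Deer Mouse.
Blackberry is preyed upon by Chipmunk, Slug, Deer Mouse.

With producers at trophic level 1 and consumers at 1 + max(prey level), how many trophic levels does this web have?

4

Producers (level 1): Blackberry, Elm Leaves, Maple Seeds, Moss.
Blackberry → Chipmunk → Garter Snake → Red-shouldered Hawk gives Red-shouldered Hawk level 4.
No species has a prey at level 4, so no species reaches level 5.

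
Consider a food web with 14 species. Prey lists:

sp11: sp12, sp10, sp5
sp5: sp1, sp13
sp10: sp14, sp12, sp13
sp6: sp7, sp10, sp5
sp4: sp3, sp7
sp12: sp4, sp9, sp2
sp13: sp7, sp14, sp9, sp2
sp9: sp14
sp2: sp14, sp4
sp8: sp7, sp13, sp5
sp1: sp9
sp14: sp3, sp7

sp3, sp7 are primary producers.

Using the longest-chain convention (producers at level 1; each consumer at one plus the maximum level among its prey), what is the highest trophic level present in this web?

6

Producers (level 1): sp3, sp7.
sp3 → sp14 → sp9 → sp13 → sp5 → sp8 gives sp8 level 6.
No species has a prey at level 6, so no species reaches level 7.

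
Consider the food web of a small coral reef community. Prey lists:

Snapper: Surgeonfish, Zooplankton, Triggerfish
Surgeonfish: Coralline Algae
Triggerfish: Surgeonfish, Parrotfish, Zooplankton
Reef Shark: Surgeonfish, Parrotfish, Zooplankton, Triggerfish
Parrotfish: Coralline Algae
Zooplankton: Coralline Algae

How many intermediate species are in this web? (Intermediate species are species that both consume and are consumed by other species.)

Intermediate species (has both prey and predators): Surgeonfish, Parrotfish, Zooplankton, Triggerfish.
Count: 4.

4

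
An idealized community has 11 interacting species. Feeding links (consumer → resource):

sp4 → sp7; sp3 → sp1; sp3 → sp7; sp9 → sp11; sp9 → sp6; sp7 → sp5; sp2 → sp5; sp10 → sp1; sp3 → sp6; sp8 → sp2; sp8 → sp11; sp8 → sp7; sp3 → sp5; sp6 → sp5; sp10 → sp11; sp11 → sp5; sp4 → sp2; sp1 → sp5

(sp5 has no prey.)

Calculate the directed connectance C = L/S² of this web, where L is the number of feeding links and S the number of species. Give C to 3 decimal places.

The web has S = 11 species and L = 18 feeding links.
C = L / S² = 18 / 121 = 0.1488 ≈ 0.149.

C = 0.149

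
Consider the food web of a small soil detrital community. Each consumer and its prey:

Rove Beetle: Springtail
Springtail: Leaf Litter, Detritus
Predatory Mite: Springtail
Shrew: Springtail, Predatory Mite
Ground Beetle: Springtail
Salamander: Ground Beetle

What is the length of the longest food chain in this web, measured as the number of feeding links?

3 links

One longest chain: Leaf Litter → Springtail → Ground Beetle → Salamander.
It has 4 species and 3 links.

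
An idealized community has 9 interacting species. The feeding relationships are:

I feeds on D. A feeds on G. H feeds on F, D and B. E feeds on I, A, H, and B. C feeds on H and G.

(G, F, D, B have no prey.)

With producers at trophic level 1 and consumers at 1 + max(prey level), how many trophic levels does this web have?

Producers (level 1): G, F, D, B.
F → H → C gives C level 3.
No species has a prey at level 3, so no species reaches level 4.

3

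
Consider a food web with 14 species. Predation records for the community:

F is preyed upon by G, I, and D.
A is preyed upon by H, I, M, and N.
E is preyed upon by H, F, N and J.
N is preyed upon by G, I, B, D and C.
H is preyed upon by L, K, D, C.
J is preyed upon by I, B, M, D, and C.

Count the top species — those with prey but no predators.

8

Top species (has prey, but nothing eats it): B, M, D, C, I, G, L, K.
Count: 8.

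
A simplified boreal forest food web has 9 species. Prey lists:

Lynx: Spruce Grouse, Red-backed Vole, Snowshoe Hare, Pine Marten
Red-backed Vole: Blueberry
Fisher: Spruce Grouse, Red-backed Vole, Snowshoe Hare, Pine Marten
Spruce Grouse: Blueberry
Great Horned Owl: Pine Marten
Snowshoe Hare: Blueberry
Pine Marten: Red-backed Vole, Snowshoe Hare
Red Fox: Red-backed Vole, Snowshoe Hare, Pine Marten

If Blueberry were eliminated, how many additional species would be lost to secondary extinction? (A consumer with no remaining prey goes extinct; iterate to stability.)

Remove Blueberry.
Round 1: Spruce Grouse (all prey gone), Red-backed Vole (all prey gone), Snowshoe Hare (all prey gone) → extinct.
Round 2: Pine Marten (all prey gone) → extinct.
Round 3: Great Horned Owl (all prey gone), Lynx (all prey gone), Red Fox (all prey gone), Fisher (all prey gone) → extinct.
No further losses. Total secondary extinctions: 8.

8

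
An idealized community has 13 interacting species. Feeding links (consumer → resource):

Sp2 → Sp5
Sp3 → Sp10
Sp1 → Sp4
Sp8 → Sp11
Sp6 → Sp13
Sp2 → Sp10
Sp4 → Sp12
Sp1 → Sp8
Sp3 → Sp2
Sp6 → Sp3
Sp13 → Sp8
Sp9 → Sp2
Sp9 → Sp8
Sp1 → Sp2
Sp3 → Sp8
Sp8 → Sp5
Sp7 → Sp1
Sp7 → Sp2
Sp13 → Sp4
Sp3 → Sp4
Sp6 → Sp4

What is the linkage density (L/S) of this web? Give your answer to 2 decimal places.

L/S = 1.62

There are L = 21 links among S = 13 species.
L/S = 21/13 = 1.6154 ≈ 1.62.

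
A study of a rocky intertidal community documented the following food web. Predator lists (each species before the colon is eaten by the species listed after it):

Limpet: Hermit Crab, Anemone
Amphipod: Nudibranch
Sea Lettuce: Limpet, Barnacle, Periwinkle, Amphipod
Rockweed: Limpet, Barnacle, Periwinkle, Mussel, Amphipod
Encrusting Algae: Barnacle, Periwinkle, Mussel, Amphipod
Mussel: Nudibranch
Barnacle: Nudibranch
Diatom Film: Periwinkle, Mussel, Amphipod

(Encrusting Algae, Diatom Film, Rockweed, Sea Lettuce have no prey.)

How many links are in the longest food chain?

One longest chain: Rockweed → Limpet → Hermit Crab.
It has 3 species and 2 links.

2 links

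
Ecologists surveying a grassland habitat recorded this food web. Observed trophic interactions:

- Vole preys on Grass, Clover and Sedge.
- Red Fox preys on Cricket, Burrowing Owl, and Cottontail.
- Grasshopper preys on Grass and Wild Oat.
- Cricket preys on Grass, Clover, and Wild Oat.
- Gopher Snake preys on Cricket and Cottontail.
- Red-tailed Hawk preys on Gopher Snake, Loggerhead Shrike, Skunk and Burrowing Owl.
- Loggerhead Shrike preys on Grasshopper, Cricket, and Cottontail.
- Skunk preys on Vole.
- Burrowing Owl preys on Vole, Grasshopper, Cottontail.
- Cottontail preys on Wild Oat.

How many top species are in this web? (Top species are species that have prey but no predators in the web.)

Top species (has prey, but nothing eats it): Red Fox, Red-tailed Hawk.
Count: 2.

2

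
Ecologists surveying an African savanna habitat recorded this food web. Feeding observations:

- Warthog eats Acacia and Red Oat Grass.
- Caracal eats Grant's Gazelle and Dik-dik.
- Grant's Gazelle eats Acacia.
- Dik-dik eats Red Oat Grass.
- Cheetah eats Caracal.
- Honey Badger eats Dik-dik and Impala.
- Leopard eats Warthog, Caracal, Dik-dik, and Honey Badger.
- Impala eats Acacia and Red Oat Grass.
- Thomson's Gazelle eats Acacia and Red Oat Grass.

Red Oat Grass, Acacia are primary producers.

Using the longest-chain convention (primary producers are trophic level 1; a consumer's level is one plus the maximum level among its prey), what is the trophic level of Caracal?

Red Oat Grass is a producer → level 1.
Dik-dik eats Red Oat Grass → level 2.
Caracal eats Dik-dik (level 2); other prey at levels: Grant's Gazelle 2 → level 3.

Trophic level 3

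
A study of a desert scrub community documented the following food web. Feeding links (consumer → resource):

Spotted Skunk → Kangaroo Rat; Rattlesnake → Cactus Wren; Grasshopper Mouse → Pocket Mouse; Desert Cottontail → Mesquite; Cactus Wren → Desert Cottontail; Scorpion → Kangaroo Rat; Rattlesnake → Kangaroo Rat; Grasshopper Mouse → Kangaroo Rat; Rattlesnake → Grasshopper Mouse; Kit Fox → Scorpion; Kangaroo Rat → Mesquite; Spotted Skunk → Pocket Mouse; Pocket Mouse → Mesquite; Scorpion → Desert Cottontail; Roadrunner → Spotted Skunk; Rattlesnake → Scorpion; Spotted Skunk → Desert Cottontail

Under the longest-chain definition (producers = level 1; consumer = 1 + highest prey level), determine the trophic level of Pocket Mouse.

Trophic level 2

Mesquite is a producer → level 1.
Pocket Mouse eats Mesquite → level 2.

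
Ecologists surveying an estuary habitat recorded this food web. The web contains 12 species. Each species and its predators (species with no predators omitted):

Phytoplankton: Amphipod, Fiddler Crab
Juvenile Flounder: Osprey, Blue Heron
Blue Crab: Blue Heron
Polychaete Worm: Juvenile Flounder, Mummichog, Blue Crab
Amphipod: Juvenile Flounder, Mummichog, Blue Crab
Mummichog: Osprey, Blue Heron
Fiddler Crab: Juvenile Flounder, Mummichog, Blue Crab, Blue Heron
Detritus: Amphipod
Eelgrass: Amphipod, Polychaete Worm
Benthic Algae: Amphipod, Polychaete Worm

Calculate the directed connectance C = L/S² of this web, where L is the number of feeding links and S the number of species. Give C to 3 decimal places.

The web has S = 12 species and L = 22 feeding links.
C = L / S² = 22 / 144 = 0.1528 ≈ 0.153.

C = 0.153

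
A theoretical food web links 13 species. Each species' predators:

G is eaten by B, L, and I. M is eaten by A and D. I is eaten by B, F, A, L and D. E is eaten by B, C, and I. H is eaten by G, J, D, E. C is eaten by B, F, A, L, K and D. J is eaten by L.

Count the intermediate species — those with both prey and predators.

5

Intermediate species (has both prey and predators): J, E, G, I, C.
Count: 5.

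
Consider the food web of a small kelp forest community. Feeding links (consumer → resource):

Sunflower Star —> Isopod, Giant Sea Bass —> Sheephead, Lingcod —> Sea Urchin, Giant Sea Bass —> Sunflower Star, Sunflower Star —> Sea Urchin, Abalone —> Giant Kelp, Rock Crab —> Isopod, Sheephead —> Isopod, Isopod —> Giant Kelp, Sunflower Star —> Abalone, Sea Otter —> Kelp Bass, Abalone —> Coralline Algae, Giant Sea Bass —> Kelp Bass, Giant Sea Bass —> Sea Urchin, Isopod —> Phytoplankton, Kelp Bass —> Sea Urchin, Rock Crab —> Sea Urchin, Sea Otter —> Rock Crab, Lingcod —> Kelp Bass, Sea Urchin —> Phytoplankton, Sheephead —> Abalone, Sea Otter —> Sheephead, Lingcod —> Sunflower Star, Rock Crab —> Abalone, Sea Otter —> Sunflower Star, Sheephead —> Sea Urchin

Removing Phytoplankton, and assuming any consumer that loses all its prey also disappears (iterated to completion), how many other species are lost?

2

Remove Phytoplankton.
Round 1: Sea Urchin (all prey gone) → extinct.
Round 2: Kelp Bass (all prey gone) → extinct.
No further losses. Total secondary extinctions: 2.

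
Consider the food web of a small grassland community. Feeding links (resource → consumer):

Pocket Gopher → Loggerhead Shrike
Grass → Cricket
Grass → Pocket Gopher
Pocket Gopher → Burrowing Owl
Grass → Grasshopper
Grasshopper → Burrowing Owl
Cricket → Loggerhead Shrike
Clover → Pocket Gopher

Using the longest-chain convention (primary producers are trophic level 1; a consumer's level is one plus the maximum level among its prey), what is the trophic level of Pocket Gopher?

Clover is a producer → level 1.
Pocket Gopher eats Clover (level 1); other prey at levels: Grass 1 → level 2.

Trophic level 2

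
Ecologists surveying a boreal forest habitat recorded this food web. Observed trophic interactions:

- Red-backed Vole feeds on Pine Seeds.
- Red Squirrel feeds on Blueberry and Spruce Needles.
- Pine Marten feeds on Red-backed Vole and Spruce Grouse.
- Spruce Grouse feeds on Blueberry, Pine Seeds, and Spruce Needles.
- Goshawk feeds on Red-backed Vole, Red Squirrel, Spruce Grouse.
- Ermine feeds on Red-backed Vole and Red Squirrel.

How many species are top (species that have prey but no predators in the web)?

3

Top species (has prey, but nothing eats it): Goshawk, Pine Marten, Ermine.
Count: 3.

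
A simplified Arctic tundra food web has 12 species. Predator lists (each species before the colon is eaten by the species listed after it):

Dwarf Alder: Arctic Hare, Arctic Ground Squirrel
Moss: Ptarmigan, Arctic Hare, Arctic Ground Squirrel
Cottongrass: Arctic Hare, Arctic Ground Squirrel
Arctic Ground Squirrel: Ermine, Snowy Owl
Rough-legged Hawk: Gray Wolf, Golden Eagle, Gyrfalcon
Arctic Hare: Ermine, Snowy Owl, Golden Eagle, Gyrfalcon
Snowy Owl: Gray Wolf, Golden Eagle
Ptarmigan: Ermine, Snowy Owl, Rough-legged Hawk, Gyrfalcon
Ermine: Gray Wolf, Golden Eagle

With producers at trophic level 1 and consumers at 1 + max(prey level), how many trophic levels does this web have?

4

Producers (level 1): Dwarf Alder, Moss, Cottongrass.
Moss → Ptarmigan → Rough-legged Hawk → Gray Wolf gives Gray Wolf level 4.
No species has a prey at level 4, so no species reaches level 5.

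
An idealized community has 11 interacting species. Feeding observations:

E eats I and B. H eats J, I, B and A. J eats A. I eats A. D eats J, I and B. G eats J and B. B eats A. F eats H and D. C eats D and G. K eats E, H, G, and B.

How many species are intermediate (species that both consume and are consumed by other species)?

7

Intermediate species (has both prey and predators): I, B, J, H, G, E, D.
Count: 7.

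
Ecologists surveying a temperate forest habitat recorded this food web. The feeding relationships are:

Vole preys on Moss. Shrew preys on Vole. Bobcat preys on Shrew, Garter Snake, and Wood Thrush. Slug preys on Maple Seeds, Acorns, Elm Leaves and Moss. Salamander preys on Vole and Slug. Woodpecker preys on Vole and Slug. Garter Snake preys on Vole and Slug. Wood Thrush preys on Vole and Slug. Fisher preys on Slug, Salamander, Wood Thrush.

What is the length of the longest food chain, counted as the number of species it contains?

4 species

One longest chain: Moss → Vole → Shrew → Bobcat.
It has 4 species and 3 links.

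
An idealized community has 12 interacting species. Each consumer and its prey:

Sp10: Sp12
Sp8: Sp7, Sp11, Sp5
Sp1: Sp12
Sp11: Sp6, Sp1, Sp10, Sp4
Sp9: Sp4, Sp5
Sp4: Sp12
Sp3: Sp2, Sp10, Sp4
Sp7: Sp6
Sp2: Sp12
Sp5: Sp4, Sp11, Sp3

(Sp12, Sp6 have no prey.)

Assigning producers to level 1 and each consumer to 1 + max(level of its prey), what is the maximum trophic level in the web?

Producers (level 1): Sp12, Sp6.
Sp12 → Sp2 → Sp3 → Sp5 → Sp8 gives Sp8 level 5.
No species has a prey at level 5, so no species reaches level 6.

5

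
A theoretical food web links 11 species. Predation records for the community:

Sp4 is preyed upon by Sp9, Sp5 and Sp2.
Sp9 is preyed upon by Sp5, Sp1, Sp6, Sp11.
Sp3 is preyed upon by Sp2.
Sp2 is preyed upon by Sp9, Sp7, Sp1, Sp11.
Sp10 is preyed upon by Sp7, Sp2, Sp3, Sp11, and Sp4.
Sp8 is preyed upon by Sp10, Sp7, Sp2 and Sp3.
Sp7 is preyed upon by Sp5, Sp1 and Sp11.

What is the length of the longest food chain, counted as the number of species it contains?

6 species

One longest chain: Sp8 → Sp10 → Sp3 → Sp2 → Sp7 → Sp1.
It has 6 species and 5 links.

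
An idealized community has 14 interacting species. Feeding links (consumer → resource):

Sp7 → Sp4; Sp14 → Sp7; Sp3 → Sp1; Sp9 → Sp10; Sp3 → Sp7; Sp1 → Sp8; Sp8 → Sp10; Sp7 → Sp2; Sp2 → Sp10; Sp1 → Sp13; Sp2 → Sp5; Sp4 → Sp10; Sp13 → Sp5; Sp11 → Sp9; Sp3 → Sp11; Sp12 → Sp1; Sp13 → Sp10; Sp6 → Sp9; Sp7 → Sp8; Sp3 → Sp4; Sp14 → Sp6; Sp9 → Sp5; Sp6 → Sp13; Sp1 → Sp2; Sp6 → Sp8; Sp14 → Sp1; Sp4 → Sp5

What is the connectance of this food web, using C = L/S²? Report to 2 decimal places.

The web has S = 14 species and L = 27 feeding links.
C = L / S² = 27 / 196 = 0.1378 ≈ 0.14.

C = 0.14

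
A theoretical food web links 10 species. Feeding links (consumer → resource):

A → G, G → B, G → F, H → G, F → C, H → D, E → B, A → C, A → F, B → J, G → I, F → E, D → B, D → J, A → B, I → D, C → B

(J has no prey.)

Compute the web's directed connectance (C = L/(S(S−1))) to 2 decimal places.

The web has S = 10 species and L = 17 feeding links.
C = L / (S(S−1)) = 17 / 90 = 0.1889 ≈ 0.19.

C = 0.19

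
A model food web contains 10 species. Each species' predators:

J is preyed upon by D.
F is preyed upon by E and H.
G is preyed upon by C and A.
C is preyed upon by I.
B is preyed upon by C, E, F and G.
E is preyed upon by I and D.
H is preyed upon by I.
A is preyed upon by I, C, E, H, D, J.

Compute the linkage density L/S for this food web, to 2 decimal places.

There are L = 19 links among S = 10 species.
L/S = 19/10 = 1.9000 ≈ 1.90.

L/S = 1.90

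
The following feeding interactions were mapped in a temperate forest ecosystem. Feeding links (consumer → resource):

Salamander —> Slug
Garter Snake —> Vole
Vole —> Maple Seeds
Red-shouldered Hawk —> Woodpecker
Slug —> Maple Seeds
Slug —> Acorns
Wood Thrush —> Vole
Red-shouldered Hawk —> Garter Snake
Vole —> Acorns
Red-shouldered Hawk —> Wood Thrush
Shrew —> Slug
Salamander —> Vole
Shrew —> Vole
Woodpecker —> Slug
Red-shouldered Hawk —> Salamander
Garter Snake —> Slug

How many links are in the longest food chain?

One longest chain: Maple Seeds → Slug → Woodpecker → Red-shouldered Hawk.
It has 4 species and 3 links.

3 links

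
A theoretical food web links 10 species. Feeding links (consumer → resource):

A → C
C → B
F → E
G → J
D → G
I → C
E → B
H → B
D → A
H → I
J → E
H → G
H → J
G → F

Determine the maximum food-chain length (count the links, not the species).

4 links

One longest chain: B → E → J → G → H.
It has 5 species and 4 links.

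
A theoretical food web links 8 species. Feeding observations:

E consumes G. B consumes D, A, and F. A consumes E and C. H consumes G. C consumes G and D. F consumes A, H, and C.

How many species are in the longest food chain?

One longest chain: D → C → A → F → B.
It has 5 species and 4 links.

5 species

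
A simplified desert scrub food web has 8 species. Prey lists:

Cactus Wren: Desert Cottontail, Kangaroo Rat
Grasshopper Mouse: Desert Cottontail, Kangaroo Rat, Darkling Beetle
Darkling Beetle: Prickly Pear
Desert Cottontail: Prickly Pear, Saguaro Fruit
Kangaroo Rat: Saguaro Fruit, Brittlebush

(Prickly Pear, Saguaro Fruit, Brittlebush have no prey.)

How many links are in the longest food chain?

One longest chain: Prickly Pear → Desert Cottontail → Grasshopper Mouse.
It has 3 species and 2 links.

2 links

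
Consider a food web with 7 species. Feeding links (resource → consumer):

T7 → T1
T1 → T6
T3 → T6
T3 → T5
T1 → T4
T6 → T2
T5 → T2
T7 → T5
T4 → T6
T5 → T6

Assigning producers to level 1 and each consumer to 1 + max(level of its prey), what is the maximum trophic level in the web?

5

Producers (level 1): T7, T3.
T7 → T1 → T4 → T6 → T2 gives T2 level 5.
No species has a prey at level 5, so no species reaches level 6.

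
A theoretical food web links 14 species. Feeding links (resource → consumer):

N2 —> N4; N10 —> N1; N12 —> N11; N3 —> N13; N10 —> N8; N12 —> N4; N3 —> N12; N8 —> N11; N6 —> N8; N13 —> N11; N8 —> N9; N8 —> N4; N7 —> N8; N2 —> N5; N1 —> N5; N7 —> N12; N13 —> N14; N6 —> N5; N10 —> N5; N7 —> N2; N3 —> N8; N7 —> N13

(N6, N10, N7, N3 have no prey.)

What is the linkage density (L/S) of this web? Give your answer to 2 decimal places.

L/S = 1.57

There are L = 22 links among S = 14 species.
L/S = 22/14 = 1.5714 ≈ 1.57.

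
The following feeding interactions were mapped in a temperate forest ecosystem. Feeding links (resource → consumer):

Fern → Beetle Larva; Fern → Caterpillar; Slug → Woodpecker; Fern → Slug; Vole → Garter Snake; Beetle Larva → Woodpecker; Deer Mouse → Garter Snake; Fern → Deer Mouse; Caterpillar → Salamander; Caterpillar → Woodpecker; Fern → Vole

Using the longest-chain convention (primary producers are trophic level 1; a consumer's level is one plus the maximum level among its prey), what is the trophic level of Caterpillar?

Fern is a producer → level 1.
Caterpillar eats Fern → level 2.

Trophic level 2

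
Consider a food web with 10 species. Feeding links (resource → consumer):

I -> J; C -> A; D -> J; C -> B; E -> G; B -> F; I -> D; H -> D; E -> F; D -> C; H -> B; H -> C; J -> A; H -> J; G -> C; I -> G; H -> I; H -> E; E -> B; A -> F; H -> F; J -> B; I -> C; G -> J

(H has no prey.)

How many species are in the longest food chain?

One longest chain: H → I → D → C → A → F.
It has 6 species and 5 links.

6 species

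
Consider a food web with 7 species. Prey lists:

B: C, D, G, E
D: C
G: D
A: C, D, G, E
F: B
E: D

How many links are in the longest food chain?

One longest chain: C → D → G → B → F.
It has 5 species and 4 links.

4 links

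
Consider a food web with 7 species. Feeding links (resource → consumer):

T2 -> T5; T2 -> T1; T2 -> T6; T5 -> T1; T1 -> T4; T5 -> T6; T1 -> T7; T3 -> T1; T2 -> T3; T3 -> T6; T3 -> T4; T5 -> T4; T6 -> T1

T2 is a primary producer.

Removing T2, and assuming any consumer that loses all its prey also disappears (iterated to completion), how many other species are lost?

6

Remove T2.
Round 1: T3 (all prey gone), T5 (all prey gone) → extinct.
Round 2: T6 (all prey gone) → extinct.
Round 3: T1 (all prey gone) → extinct.
Round 4: T4 (all prey gone), T7 (all prey gone) → extinct.
No further losses. Total secondary extinctions: 6.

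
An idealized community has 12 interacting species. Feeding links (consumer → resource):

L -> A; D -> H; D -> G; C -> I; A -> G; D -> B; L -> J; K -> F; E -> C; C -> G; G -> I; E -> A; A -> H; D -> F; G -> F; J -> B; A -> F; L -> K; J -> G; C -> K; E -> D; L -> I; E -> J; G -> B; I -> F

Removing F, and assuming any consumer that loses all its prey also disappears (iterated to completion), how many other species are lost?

Remove F.
Round 1: I (all prey gone), K (all prey gone) → extinct.
No further losses. Total secondary extinctions: 2.

2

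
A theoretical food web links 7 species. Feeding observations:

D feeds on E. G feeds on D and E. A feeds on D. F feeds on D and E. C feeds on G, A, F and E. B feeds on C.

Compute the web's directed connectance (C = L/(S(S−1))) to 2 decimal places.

The web has S = 7 species and L = 11 feeding links.
C = L / (S(S−1)) = 11 / 42 = 0.2619 ≈ 0.26.

C = 0.26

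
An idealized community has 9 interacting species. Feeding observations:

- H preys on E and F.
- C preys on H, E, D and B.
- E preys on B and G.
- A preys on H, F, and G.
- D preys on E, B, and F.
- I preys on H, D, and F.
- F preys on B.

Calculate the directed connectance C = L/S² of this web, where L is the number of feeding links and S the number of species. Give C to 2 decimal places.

C = 0.22

The web has S = 9 species and L = 18 feeding links.
C = L / S² = 18 / 81 = 0.2222 ≈ 0.22.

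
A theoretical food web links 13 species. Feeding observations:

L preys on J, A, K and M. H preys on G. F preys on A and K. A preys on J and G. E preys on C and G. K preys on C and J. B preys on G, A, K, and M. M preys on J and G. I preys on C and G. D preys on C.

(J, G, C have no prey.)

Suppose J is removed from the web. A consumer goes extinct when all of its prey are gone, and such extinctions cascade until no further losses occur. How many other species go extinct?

Remove J.
Every predator of it retains at least one other prey: A still has G; K still has C; M still has G; L still has A, K, M.
No consumer loses all prey, so no secondary extinctions occur.

0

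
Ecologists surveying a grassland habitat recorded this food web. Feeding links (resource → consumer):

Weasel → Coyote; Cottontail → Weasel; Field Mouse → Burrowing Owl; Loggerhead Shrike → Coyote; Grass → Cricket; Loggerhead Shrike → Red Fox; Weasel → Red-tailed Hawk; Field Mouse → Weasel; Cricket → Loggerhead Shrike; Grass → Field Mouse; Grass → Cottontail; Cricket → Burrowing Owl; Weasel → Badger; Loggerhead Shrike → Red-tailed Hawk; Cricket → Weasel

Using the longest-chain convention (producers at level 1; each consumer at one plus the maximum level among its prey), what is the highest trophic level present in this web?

4

Producers (level 1): Grass.
Grass → Cricket → Weasel → Badger gives Badger level 4.
No species has a prey at level 4, so no species reaches level 5.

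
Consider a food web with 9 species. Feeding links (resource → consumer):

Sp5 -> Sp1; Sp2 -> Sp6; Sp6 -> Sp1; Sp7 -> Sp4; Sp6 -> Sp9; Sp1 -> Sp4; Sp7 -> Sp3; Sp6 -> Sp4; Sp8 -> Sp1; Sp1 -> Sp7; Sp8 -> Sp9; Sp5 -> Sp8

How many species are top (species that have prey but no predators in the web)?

Top species (has prey, but nothing eats it): Sp9, Sp4, Sp3.
Count: 3.

3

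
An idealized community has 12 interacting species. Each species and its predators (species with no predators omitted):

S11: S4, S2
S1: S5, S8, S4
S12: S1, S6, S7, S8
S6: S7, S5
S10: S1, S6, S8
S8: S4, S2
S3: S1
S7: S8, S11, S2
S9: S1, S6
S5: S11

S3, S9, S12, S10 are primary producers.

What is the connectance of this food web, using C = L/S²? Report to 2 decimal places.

C = 0.16

The web has S = 12 species and L = 23 feeding links.
C = L / S² = 23 / 144 = 0.1597 ≈ 0.16.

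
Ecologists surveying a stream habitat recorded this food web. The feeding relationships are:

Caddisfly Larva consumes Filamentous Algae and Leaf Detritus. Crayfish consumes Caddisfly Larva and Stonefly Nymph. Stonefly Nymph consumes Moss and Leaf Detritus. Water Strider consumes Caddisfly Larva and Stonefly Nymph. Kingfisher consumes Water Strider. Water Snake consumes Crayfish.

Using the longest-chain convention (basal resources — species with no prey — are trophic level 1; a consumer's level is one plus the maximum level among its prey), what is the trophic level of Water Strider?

Leaf Detritus has no prey (basal) → level 1.
Caddisfly Larva eats Leaf Detritus (level 1); other prey at levels: Filamentous Algae 1 → level 2.
Water Strider eats Caddisfly Larva (level 2); other prey at levels: Stonefly Nymph 2 → level 3.

Trophic level 3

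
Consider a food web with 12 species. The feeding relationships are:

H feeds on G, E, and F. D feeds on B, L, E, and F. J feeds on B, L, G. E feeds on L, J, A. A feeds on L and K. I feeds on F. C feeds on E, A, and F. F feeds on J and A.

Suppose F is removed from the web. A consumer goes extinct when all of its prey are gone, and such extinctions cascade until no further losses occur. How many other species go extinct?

1

Remove F.
Round 1: I (all prey gone) → extinct.
No further losses. Total secondary extinctions: 1.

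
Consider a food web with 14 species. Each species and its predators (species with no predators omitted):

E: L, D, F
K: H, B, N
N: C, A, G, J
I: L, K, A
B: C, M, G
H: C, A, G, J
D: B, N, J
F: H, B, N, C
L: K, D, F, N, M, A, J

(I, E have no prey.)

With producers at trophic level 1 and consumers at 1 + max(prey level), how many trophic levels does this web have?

Producers (level 1): I, E.
I → L → K → N → J gives J level 5.
No species has a prey at level 5, so no species reaches level 6.

5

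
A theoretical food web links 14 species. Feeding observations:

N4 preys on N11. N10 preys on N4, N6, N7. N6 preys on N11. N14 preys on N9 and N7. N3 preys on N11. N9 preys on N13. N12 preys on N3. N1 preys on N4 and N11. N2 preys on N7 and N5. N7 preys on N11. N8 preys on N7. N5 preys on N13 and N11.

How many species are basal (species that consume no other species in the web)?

2

Basal species (no prey listed): N11, N13.
Count: 2.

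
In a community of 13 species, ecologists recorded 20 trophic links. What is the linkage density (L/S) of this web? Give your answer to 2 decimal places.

There are L = 20 links among S = 13 species.
L/S = 20/13 = 1.5385 ≈ 1.54.

L/S = 1.54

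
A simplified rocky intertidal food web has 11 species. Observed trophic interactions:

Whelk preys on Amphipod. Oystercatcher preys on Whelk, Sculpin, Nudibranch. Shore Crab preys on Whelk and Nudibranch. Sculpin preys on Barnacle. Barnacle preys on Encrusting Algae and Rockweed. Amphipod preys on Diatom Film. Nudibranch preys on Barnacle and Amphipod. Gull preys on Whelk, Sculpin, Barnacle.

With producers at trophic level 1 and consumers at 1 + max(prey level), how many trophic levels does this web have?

Producers (level 1): Diatom Film, Encrusting Algae, Rockweed.
Diatom Film → Amphipod → Whelk → Gull gives Gull level 4.
No species has a prey at level 4, so no species reaches level 5.

4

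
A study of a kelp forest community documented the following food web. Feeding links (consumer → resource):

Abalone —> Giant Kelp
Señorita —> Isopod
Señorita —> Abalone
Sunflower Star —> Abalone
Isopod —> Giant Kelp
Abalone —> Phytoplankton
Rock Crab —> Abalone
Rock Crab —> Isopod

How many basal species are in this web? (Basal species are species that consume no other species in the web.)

2

Basal species (no prey listed): Giant Kelp, Phytoplankton.
Count: 2.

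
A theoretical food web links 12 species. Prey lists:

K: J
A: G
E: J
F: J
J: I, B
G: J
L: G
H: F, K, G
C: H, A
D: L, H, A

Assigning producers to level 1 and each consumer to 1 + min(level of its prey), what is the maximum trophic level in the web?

5

Producers (level 1): I, B.
Following each consumer down to its lowest-level prey: I → J → F → H → D (levels 1 through 5).
All prey of D (H 4, A 4, L 4) are at level 4 or above, so D is at level 1 + 4 = 5.
Every consumer has at least one prey at level 4 or below, so none exceeds level 5.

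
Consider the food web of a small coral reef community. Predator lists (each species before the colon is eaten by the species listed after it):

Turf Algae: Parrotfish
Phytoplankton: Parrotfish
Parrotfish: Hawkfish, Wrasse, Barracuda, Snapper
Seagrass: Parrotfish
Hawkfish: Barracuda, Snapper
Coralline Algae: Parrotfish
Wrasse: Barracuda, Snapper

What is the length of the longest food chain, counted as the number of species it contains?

One longest chain: Seagrass → Parrotfish → Hawkfish → Barracuda.
It has 4 species and 3 links.

4 species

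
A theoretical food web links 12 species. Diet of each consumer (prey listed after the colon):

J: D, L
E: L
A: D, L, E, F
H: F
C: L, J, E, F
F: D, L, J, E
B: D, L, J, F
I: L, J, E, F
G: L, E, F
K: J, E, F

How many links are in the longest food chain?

One longest chain: D → J → F → B.
It has 4 species and 3 links.

3 links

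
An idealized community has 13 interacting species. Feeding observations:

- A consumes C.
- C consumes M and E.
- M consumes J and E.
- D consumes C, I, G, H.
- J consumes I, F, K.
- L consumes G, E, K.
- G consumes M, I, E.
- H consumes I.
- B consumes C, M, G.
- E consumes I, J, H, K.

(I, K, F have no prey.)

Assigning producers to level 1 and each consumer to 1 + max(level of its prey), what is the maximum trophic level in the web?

6

Producers (level 1): I, K, F.
I → H → E → M → G → D gives D level 6.
No species has a prey at level 6, so no species reaches level 7.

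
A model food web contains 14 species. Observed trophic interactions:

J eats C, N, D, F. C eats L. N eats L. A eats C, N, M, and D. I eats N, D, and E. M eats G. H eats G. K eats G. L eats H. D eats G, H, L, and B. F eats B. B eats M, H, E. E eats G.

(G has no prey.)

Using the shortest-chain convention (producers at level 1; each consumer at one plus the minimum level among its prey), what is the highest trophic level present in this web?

Producers (level 1): G.
Following each consumer down to its lowest-level prey: G → H → B → F (levels 1 through 4).
All prey of F (B 3) are at level 3 or above, so F is at level 1 + 3 = 4.
Every consumer has at least one prey at level 3 or below, so none exceeds level 4.

4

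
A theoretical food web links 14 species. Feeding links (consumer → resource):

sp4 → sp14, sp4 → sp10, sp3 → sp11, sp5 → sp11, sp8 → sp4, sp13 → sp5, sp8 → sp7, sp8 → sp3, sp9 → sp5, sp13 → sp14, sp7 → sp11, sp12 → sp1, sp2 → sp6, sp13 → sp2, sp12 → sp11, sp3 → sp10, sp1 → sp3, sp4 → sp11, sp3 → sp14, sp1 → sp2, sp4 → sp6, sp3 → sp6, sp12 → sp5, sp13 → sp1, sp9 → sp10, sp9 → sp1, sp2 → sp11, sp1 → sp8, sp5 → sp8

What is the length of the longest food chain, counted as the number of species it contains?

One longest chain: sp14 → sp4 → sp8 → sp1 → sp13.
It has 5 species and 4 links.

5 species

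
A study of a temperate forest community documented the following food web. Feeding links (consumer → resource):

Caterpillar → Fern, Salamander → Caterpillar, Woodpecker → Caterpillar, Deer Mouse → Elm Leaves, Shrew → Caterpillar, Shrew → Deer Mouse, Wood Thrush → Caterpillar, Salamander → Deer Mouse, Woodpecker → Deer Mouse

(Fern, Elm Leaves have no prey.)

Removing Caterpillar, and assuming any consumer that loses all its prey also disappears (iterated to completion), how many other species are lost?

Remove Caterpillar.
Round 1: Wood Thrush (all prey gone) → extinct.
No further losses. Total secondary extinctions: 1.

1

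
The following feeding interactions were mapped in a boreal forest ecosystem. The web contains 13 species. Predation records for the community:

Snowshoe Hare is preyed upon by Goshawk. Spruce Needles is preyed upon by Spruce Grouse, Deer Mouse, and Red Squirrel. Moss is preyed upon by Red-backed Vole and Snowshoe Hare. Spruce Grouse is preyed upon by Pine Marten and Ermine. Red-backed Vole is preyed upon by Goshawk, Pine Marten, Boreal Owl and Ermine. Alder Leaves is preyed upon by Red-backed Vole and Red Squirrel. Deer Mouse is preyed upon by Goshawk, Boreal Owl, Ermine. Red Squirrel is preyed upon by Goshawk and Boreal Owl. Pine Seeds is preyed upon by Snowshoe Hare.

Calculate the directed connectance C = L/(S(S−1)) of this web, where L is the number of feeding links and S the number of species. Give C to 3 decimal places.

C = 0.128

The web has S = 13 species and L = 20 feeding links.
C = L / (S(S−1)) = 20 / 156 = 0.1282 ≈ 0.128.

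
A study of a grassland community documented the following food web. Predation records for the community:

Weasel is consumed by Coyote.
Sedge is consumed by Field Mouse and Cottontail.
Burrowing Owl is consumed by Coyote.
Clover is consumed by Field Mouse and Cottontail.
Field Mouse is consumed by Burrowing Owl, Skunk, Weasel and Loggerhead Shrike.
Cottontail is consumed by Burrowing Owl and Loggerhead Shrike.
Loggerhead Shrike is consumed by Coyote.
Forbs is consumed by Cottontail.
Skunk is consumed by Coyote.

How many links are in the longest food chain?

3 links

One longest chain: Clover → Field Mouse → Weasel → Coyote.
It has 4 species and 3 links.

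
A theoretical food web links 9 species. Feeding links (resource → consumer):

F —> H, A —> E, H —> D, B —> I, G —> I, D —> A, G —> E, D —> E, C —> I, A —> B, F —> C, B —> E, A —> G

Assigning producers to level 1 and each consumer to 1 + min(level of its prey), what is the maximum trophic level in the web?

5

Producers (level 1): F.
Following each consumer down to its lowest-level prey: F → H → D → A → G (levels 1 through 5).
All prey of G (A 4) are at level 4 or above, so G is at level 1 + 4 = 5.
Every consumer has at least one prey at level 4 or below, so none exceeds level 5.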